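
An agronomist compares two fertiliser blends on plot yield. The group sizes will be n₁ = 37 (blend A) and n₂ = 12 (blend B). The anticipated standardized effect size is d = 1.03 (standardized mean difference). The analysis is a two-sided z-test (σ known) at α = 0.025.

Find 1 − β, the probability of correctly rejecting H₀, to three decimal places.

Noncentrality parameter: δ = d / √(1/n₁ + 1/n₂) = 1.03 / √(1/37 + 1/12) = 3.1005
Critical value for a two-sided test at α = 0.025: z_{α/2} = 2.241.
Power = Φ(δ − 2.241) + Φ(−δ − 2.241) = Φ(0.859) + Φ(-5.342) = 0.8049 + 0.0000 = 0.8049.

Power ≈ 0.805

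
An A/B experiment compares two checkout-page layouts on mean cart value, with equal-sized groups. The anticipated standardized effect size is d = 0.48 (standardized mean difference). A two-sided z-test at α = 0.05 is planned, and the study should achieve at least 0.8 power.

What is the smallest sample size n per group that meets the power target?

Set Φ(δ − 1.960) = 0.8; then δ − 1.960 = Φ⁻¹(0.8) = 0.842, giving δ = 2.802.
(The Φ(−δ − z_{α/2}) term is vanishingly small for δ > 0 and is dropped in the standard sample-size formula.)
δ = d·√(n/2) ⇒ n = 2(δ/d)² = 2 × (2.802 / 0.48)² = 68.13.
Rounding up, n = 69 per group.

n = 69 per group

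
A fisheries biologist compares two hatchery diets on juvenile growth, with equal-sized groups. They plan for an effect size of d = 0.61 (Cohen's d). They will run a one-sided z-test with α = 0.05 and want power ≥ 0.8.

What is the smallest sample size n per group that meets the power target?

Set Φ(δ − 1.645) = 0.8; then δ − 1.645 = Φ⁻¹(0.8) = 0.842, giving δ = 2.486.
δ = d·√(n/2) ⇒ n = 2(δ/d)² = 2 × (2.486 / 0.61)² = 33.23.
Rounding up, n = 34 per group.

n = 34 per group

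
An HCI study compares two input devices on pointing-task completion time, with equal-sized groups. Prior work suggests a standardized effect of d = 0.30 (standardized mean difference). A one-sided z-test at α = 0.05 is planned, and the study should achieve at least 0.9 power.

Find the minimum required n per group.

n = 191 per group

For power 0.9 need Φ(δ − z_{0.05}) = 0.9, so δ = z_{0.05} + z_{0.10} = 1.645 + 1.282 = 2.926.
δ = d·√(n/2) ⇒ n = 2(δ/d)² = 2 × (2.926 / 0.30)² = 190.31.
Round up to the next whole unit.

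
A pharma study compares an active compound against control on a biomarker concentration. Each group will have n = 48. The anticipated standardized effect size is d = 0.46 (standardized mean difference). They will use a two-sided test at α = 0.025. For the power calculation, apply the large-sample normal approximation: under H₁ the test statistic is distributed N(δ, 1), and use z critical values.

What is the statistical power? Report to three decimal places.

Power ≈ 0.505

Noncentrality parameter: δ = d·√(n/2) = 0.46 × √(48/2) = 2.2535
Two-sided α = 0.025 → critical value z_{0.0125} = 2.241.
Power = Φ(δ − 2.241) + Φ(−δ − 2.241) = Φ(0.012) + Φ(-4.495) = 0.5048 + 0.0000 = 0.5048.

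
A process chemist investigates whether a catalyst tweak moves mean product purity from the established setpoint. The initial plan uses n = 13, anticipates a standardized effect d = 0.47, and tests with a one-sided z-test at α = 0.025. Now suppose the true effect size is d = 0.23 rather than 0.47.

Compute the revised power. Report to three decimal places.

With d = 0.23: δ = d·√n = 0.23 × √13 = 0.8293. Critical value z_{0.025} = 1.960.
Revised power = P(Z > 1.960 − δ) = Φ(-1.131) = 0.1291.

Power ≈ 0.129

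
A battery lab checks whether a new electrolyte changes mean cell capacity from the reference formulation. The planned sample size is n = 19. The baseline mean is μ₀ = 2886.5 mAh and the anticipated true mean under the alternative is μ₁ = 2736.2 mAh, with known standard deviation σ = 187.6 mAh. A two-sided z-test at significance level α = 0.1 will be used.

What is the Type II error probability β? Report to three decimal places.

Standardized effect: d = |μ₁ − μ₀| / σ = |2736.2 − 2886.5| / 187.6 = 0.8012
Noncentrality parameter: δ = d·√n = 0.8012 × √19 = 3.4922
Two-sided α = 0.1 → critical value z_{0.05} = 1.645.
Power = Φ(δ − 1.645) + Φ(−δ − 1.645) = Φ(1.847) + Φ(-5.137) = 0.9677 + 0.0000 = 0.9677.
Type II error: β = 1 − power = 1 − 0.9677 = 0.0323.

β ≈ 0.032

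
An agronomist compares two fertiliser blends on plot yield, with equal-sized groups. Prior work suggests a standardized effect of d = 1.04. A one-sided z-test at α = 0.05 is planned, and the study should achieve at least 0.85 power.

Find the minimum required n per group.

Set Φ(δ − 1.645) = 0.85; then δ − 1.645 = Φ⁻¹(0.85) = 1.036, giving δ = 2.681.
δ = d·√(n/2) ⇒ n = 2(δ/d)² = 2 × (2.681 / 1.04)² = 13.29.
Rounding up, n = 14 per group.

n = 14 per group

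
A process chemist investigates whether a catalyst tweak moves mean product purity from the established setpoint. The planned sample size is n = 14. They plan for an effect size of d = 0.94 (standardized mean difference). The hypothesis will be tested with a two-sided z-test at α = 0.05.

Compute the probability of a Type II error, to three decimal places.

Noncentrality parameter: δ = d·√n = 0.94 × √14 = 3.5172
Critical value for a two-sided test at α = 0.05: z_{α/2} = 1.960.
Power = Φ(δ − 1.960) + Φ(−δ − 1.960) = Φ(1.557) + Φ(-5.477) = 0.9403 + 0.0000 = 0.9403.
Type II error: β = 1 − power = 1 − 0.9403 = 0.0597.

β ≈ 0.060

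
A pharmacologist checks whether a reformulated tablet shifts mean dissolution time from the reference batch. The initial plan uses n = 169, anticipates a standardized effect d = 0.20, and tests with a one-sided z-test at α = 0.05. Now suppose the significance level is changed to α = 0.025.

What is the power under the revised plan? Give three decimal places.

δ = d·√n = 0.20 × √169 = 2.6000 (unchanged). New critical value: z_{0.025} = 1.960.
Revised power = P(Z > 1.960 − δ) = Φ(0.640) = 0.7389.

Power ≈ 0.739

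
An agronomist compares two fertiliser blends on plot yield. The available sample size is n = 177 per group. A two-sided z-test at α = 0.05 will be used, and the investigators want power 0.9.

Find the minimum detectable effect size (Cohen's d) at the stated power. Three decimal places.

d ≈ 0.345

Need Φ(δ − 1.960) = 0.9, so δ = 1.960 + 1.282 = 3.242.
(Lower-tail contribution to power is negligible for δ > 0.)
δ = d·√(n/2) ⇒ d = δ/√(n/2) = 3.242/√(177/2) = 0.3446.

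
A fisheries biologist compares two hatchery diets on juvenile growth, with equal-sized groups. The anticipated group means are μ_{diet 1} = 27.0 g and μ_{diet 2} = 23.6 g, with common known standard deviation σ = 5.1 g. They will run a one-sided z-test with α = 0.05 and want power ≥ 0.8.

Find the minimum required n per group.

Standardized effect: d = |μ_{diet 1} − μ_{diet 2}| / σ = |27.0 − 23.6| / 5.1 = 0.6667
Set Φ(δ − 1.645) = 0.8; then δ − 1.645 = Φ⁻¹(0.8) = 0.842, giving δ = 2.486.
δ = d·√(n/2) ⇒ n = 2(δ/d)² = 2 × (2.486 / 0.6667)² = 27.82.
Round up to the next whole unit.

n = 28 per group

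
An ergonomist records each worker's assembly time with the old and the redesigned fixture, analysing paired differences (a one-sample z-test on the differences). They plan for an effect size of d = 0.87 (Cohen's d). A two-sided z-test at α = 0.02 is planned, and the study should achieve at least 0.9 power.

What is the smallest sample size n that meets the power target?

n = 18

For power 0.9 need Φ(δ − z_{0.01}) = 0.9, so δ = z_{0.01} + z_{0.10} = 2.326 + 1.282 = 3.608.
(The Φ(−δ − z_{α/2}) term is vanishingly small for δ > 0 and is dropped in the standard sample-size formula.)
δ = d·√n ⇒ n = (δ/d)² = (3.608 / 0.87)² = 17.20.
Round up to the next whole unit.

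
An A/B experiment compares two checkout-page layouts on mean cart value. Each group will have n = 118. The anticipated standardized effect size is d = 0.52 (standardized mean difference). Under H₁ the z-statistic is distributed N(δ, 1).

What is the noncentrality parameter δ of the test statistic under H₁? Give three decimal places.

δ = d·√(n/2) = 0.52 × √(118/2) = 3.9942

δ ≈ 3.994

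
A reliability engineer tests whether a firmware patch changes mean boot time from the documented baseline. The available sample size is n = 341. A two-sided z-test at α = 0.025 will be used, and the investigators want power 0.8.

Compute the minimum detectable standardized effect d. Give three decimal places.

d ≈ 0.167

Required noncentrality: δ = z_{0.0125} + z_{0.20} = 2.241 + 0.842 = 3.083.
(The second rejection-region term Φ(−δ − z_{α/2}) is negligible and dropped.)
δ = d·√n ⇒ d = δ/√n = 3.083/√341 = 0.1670.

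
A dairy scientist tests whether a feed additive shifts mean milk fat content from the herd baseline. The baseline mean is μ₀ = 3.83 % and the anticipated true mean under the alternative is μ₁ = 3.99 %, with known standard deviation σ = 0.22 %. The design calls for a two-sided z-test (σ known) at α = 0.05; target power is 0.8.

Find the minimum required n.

Standardized effect: d = |μ₁ − μ₀| / σ = |3.99 − 3.83| / 0.22 = 0.7273
For power 0.8 need Φ(δ − z_{0.025}) = 0.8, so δ = z_{0.025} + z_{0.20} = 1.960 + 0.842 = 2.802.
(For δ > 0 the lower-tail rejection region contributes negligibly to power, so the one-term inversion is standard.)
δ = d·√n ⇒ n = (δ/d)² = (2.802 / 0.7273)² = 14.84.
Round up to the next whole unit.

n = 15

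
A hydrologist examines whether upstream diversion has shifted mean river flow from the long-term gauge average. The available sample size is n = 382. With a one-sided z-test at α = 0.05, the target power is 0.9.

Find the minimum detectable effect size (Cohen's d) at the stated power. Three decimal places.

d ≈ 0.150

Required noncentrality: δ = z_{0.05} + z_{0.10} = 1.645 + 1.282 = 2.926.
δ = d·√n ⇒ d = δ/√n = 2.926/√382 = 0.1497.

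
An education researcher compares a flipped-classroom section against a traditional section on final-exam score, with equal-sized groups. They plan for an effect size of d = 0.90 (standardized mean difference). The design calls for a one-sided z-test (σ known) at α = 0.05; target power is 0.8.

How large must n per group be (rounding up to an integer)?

Set Φ(δ − 1.645) = 0.8; then δ − 1.645 = Φ⁻¹(0.8) = 0.842, giving δ = 2.486.
δ = d·√(n/2) ⇒ n = 2(δ/d)² = 2 × (2.486 / 0.90)² = 15.27.
Round up to the next whole unit.

n = 16 per group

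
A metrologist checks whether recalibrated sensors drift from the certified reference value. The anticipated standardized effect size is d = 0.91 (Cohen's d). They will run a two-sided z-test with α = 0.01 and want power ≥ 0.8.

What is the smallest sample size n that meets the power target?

n = 15

Set Φ(δ − 2.576) = 0.8; then δ − 2.576 = Φ⁻¹(0.8) = 0.842, giving δ = 3.417.
(The Φ(−δ − z_{α/2}) term is vanishingly small for δ > 0 and is dropped in the standard sample-size formula.)
δ = d·√n ⇒ n = (δ/d)² = (3.417 / 0.91)² = 14.10.
Round up to the next whole unit.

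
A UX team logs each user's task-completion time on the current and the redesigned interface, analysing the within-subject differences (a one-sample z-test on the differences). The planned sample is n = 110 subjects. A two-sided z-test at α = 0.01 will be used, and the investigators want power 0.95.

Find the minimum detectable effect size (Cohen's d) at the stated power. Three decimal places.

d ≈ 0.402

Required noncentrality: δ = z_{0.005} + z_{0.05} = 2.576 + 1.645 = 4.221.
(Lower-tail contribution to power is negligible for δ > 0.)
δ = d·√n ⇒ d = δ/√n = 4.221/√110 = 0.4024.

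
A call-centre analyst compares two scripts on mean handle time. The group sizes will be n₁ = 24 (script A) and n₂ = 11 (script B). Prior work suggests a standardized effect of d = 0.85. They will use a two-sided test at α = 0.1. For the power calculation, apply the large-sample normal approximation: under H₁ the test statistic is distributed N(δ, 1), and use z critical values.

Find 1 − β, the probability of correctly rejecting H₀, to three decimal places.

Noncentrality parameter: δ = d / √(1/n₁ + 1/n₂) = 0.85 / √(1/24 + 1/11) = 2.3345
Two-sided α = 0.1 → critical value z_{0.05} = 1.645.
Power = Φ(δ − 1.645) + Φ(−δ − 1.645) = Φ(0.690) + Φ(-3.979) = 0.7548 + 0.0000 = 0.7548.

Power ≈ 0.755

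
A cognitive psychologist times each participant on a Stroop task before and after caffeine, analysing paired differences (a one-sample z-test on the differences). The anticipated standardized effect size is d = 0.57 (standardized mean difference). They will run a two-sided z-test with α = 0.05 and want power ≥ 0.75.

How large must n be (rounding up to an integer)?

n = 22

Set Φ(δ − 1.960) = 0.75; then δ − 1.960 = Φ⁻¹(0.75) = 0.674, giving δ = 2.634.
(For δ > 0 the lower-tail rejection region contributes negligibly to power, so the one-term inversion is standard.)
δ = d·√n ⇒ n = (δ/d)² = (2.634 / 0.57)² = 21.36.
Rounding up, n = 22.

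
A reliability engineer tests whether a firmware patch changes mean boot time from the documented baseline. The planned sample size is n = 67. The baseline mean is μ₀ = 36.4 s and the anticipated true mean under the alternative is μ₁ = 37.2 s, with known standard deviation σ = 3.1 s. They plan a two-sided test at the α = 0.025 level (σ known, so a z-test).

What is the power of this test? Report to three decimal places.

Standardized effect: d = |μ₁ − μ₀| / σ = |37.2 − 36.4| / 3.1 = 0.2581
Noncentrality parameter: δ = d·√n = 0.2581 × √67 = 2.1123
Two-sided α = 0.025 → critical value z_{0.0125} = 2.241.
Power = Φ(δ − 2.241) + Φ(−δ − 2.241) = Φ(-0.129) + Φ(-4.354) = 0.4487 + 0.0000 = 0.4487.

Power ≈ 0.449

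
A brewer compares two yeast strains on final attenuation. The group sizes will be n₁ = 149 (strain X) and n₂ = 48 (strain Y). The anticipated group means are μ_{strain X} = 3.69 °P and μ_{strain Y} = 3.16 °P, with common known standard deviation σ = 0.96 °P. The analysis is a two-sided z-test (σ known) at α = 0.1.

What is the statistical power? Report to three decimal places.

Standardized effect: d = |μ_{strain X} − μ_{strain Y}| / σ = |3.69 − 3.16| / 0.96 = 0.5521
Noncentrality parameter: δ = d / √(1/n₁ + 1/n₂) = 0.5521 / √(1/149 + 1/48) = 3.3265
Two-sided α = 0.1 → critical value z_{0.05} = 1.645.
Power = Φ(δ − 1.645) + Φ(−δ − 1.645) = Φ(1.682) + Φ(-4.971) = 0.9537 + 0.0000 = 0.9537.

Power ≈ 0.954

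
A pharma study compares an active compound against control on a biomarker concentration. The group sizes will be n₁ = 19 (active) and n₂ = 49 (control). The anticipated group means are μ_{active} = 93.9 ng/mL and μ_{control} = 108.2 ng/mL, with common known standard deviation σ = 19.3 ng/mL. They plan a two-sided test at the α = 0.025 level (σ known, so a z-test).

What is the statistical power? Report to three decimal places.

Power ≈ 0.692

Standardized effect: d = |μ_{active} − μ_{control}| / σ = |93.9 − 108.2| / 19.3 = 0.7409
Noncentrality parameter: δ = d / √(1/n₁ + 1/n₂) = 0.7409 / √(1/19 + 1/49) = 2.7416
Critical value for a two-sided test at α = 0.025: z_{α/2} = 2.241.
Power = Φ(δ − 2.241) + Φ(−δ − 2.241) = Φ(0.500) + Φ(-4.983) = 0.6915 + 0.0000 = 0.6915.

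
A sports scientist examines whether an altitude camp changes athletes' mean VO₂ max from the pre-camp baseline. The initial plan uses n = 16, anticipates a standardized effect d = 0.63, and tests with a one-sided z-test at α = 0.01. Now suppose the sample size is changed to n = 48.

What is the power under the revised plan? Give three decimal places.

With n = 48: δ = d·√n = 0.63 × √48 = 4.3648. Critical value z_{0.01} = 2.326.
Revised power = Φ(δ − 2.326) = Φ(2.038) = 0.9792.

Power ≈ 0.979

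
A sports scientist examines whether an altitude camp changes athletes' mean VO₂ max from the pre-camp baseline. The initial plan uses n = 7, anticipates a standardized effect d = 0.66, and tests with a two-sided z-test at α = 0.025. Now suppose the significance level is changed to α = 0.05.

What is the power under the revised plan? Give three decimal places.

Power ≈ 0.415

δ = d·√n = 0.66 × √7 = 1.7462 (unchanged). New critical value: z_{0.025} = 1.960.
Revised power = Φ(δ − 1.960) + Φ(−δ − 1.960) = Φ(-0.214) + Φ(-3.706) = 0.4154 + 0.0001 = 0.4155.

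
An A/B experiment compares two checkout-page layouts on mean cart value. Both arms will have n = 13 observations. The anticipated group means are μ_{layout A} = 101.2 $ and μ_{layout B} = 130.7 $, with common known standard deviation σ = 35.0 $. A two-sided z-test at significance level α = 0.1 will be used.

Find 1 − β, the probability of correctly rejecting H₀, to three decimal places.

Power ≈ 0.693

Standardized effect: d = |μ_{layout A} − μ_{layout B}| / σ = |101.2 − 130.7| / 35.0 = 0.8429
Noncentrality parameter: δ = d·√(n/2) = 0.8429 × √(13/2) = 2.1489
Two-sided α = 0.1 → critical value z_{0.05} = 1.645.
Power = Φ(δ − 1.645) + Φ(−δ − 1.645) = Φ(0.504) + Φ(-3.794) = 0.6929 + 0.0001 = 0.6930.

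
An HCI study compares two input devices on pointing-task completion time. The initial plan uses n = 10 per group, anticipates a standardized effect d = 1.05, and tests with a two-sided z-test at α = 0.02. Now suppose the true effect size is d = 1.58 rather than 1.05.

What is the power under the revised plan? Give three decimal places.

With d = 1.58: δ = d·√(n/2) = 1.58 × √(10/2) = 3.5330. Critical value z_{0.01} = 2.326.
Revised power = Φ(δ − 2.326) + Φ(−δ − 2.326) = Φ(1.207) + Φ(-5.859) = 0.8862 + 0.0000 = 0.8862.

Power ≈ 0.886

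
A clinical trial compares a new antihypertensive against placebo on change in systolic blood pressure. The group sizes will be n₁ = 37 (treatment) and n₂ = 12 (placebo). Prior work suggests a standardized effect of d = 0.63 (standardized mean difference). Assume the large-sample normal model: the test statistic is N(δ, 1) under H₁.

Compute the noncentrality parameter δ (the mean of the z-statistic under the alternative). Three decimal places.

δ ≈ 1.896

δ = d / √(1/n₁ + 1/n₂) = 0.63 / √(1/37 + 1/12) = 1.8964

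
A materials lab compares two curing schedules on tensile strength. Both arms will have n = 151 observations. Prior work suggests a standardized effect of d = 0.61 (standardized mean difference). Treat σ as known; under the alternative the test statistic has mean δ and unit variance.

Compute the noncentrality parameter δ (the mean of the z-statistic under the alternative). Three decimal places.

δ ≈ 5.300

δ = d·√(n/2) = 0.61 × √(151/2) = 5.3003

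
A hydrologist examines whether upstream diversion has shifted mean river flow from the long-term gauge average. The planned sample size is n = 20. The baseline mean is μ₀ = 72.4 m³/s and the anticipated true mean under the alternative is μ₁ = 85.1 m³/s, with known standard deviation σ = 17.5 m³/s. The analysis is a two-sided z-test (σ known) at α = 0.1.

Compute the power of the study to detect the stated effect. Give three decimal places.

Standardized effect: d = |μ₁ − μ₀| / σ = |85.1 − 72.4| / 17.5 = 0.7257
Noncentrality parameter: δ = d·√n = 0.7257 × √20 = 3.2455
Critical value for a two-sided test at α = 0.1: z_{α/2} = 1.645.
Power = Φ(δ − 1.645) + Φ(−δ − 1.645) = Φ(1.601) + Φ(-4.890) = 0.9453 + 0.0000 = 0.9453.

Power ≈ 0.945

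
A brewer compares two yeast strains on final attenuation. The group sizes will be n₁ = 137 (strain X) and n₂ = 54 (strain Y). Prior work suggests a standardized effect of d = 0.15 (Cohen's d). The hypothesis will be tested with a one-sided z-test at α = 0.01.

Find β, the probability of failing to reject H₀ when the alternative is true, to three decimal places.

β ≈ 0.918

Noncentrality parameter: δ = d / √(1/n₁ + 1/n₂) = 0.15 / √(1/137 + 1/54) = 0.9335
One-sided α = 0.01 → critical value z_{0.01} = 2.326.
Power = Φ(δ − 2.326) = Φ(-1.393) = 0.0818.
Type II error: β = 1 − power = 1 − 0.0818 = 0.9182.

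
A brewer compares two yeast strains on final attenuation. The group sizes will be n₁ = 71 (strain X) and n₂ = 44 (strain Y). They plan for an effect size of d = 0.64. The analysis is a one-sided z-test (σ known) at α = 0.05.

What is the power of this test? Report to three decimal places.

Noncentrality parameter: δ = d / √(1/n₁ + 1/n₂) = 0.64 / √(1/71 + 1/44) = 3.3357
One-sided α = 0.05 → critical value z_{0.05} = 1.645.
Power = Φ(δ − 1.645) = Φ(1.691) = 0.9546.

Power ≈ 0.955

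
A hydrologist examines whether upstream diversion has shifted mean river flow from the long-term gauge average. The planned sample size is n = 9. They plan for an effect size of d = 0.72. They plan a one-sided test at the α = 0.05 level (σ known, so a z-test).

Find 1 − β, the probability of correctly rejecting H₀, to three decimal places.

Power ≈ 0.697

Noncentrality parameter: δ = d·√n = 0.72 × √9 = 2.1600
Critical value for a one-sided test at α = 0.05: z_α = 1.645.
Power = Φ(δ − 1.645) = Φ(0.515) = 0.6968.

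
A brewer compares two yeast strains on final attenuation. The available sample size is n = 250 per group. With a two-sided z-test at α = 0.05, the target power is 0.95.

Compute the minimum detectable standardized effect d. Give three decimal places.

Required noncentrality: δ = z_{0.025} + z_{0.05} = 1.960 + 1.645 = 3.605.
(Lower-tail contribution to power is negligible for δ > 0.)
δ = d·√(n/2) ⇒ d = δ/√(n/2) = 3.605/√(250/2) = 0.3224.

d ≈ 0.322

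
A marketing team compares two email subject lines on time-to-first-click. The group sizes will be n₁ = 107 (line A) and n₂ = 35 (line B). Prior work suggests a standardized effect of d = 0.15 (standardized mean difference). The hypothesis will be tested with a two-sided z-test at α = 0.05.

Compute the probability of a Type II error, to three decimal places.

β ≈ 0.880

Noncentrality parameter: δ = d / √(1/n₁ + 1/n₂) = 0.15 / √(1/107 + 1/35) = 0.7703
Two-sided α = 0.05 → critical value z_{0.025} = 1.960.
Power = Φ(δ − 1.960) + Φ(−δ − 1.960) = Φ(-1.190) + Φ(-2.730) = 0.1171 + 0.0032 = 0.1203.
Type II error: β = 1 − power = 1 − 0.1203 = 0.8797.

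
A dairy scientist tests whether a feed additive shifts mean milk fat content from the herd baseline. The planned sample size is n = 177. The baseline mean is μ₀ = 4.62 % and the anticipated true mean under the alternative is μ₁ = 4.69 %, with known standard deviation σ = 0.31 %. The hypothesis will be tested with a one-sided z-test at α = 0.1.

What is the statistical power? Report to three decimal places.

Power ≈ 0.958

Standardized effect: d = |μ₁ − μ₀| / σ = |4.69 − 4.62| / 0.31 = 0.2258
Noncentrality parameter: δ = d·√n = 0.2258 × √177 = 3.0042
Critical value for a one-sided test at α = 0.1: z_α = 1.282.
Power = P(Z > 1.282 − δ) = Φ(1.723) = 0.9575.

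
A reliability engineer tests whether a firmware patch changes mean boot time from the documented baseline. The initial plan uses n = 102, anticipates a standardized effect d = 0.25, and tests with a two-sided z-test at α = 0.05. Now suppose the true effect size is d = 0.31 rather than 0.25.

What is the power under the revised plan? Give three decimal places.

Power ≈ 0.879

With d = 0.31: δ = d·√n = 0.31 × √102 = 3.1308. Critical value z_{0.025} = 1.960.
Revised power = Φ(δ − 1.960) + Φ(−δ − 1.960) = Φ(1.171) + Φ(-5.091) = 0.8792 + 0.0000 = 0.8792.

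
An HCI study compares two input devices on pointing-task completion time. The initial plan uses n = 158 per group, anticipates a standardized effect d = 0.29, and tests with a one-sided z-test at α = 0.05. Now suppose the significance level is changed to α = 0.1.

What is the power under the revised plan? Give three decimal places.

δ = d·√(n/2) = 0.29 × √(158/2) = 2.5776 (unchanged). New critical value: z_{0.1} = 1.282.
Revised power = P(Z > 1.282 − δ) = Φ(1.296) = 0.9025.

Power ≈ 0.903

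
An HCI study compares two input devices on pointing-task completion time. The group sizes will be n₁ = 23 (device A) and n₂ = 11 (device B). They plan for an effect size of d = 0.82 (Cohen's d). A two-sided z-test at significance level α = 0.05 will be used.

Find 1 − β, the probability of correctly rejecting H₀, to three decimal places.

Power ≈ 0.609

Noncentrality parameter: δ = d / √(1/n₁ + 1/n₂) = 0.82 / √(1/23 + 1/11) = 2.2368
Critical value for a two-sided test at α = 0.05: z_{α/2} = 1.960.
Power = Φ(δ − 1.960) + Φ(−δ − 1.960) = Φ(0.277) + Φ(-4.197) = 0.6091 + 0.0000 = 0.6091.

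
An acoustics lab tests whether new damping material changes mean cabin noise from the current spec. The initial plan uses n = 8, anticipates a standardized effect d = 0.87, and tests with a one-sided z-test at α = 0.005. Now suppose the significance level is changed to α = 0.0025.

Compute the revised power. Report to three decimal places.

δ = d·√n = 0.87 × √8 = 2.4607 (unchanged). New critical value: z_{0.0025} = 2.807.
Revised power = Φ(δ − 2.807) = Φ(-0.346) = 0.3646.

Power ≈ 0.365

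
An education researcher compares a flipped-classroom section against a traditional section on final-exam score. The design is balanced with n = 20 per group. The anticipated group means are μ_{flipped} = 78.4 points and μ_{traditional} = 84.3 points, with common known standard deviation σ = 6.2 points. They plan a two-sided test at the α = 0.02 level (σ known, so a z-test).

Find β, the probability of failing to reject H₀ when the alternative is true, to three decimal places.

β ≈ 0.247

Standardized effect: d = |μ_{flipped} − μ_{traditional}| / σ = |78.4 − 84.3| / 6.2 = 0.9516
Noncentrality parameter: δ = d·√(n/2) = 0.9516 × √(20/2) = 3.0093
Two-sided α = 0.02 → critical value z_{0.01} = 2.326.
Power = Φ(δ − 2.326) + Φ(−δ − 2.326) = Φ(0.683) + Φ(-5.336) = 0.7527 + 0.0000 = 0.7527.
Type II error: β = 1 − power = 1 − 0.7527 = 0.2473.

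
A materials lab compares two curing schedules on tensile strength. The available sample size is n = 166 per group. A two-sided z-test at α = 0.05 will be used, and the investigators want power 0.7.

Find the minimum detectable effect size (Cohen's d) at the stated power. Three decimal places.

Required noncentrality: δ = z_{0.025} + z_{0.30} = 1.960 + 0.524 = 2.484.
(The second rejection-region term Φ(−δ − z_{α/2}) is negligible and dropped.)
δ = d·√(n/2) ⇒ d = δ/√(n/2) = 2.484/√(166/2) = 0.2727.

d ≈ 0.273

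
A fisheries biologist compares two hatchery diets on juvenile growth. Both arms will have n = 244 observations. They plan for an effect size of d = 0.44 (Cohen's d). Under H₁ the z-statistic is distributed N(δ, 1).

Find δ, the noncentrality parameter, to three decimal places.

δ ≈ 4.860

The noncentrality parameter scales effect size by the design's sample-size factor: δ = d·√(n/2) = 0.44 × √(244/2) = 4.8600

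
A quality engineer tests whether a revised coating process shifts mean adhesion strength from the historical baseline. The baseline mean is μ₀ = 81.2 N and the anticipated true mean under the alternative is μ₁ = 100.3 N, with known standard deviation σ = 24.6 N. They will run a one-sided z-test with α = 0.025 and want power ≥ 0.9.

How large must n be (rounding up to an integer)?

Standardized effect: d = |μ₁ − μ₀| / σ = |100.3 − 81.2| / 24.6 = 0.7764
Set Φ(δ − 1.960) = 0.9; then δ − 1.960 = Φ⁻¹(0.9) = 1.282, giving δ = 3.242.
δ = d·√n ⇒ n = (δ/d)² = (3.242 / 0.7764)² = 17.43.
Round up to the next whole unit.

n = 18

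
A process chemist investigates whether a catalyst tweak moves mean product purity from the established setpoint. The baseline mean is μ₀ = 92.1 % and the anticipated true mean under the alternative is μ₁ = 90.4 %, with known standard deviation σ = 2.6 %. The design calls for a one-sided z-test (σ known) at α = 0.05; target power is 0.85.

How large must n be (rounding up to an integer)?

n = 17

Standardized effect: d = |μ₁ − μ₀| / σ = |90.4 − 92.1| / 2.6 = 0.6538
For power 0.85 need Φ(δ − z_{0.05}) = 0.85, so δ = z_{0.05} + z_{0.15} = 1.645 + 1.036 = 2.681.
δ = d·√n ⇒ n = (δ/d)² = (2.681 / 0.6538)² = 16.82.
Round up to the next whole unit.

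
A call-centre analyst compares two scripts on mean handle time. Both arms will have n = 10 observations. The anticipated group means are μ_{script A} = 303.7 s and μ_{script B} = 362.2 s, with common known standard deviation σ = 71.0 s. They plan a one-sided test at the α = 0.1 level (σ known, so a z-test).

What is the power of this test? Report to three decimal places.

Standardized effect: d = |μ_{script A} − μ_{script B}| / σ = |303.7 − 362.2| / 71.0 = 0.8239
Noncentrality parameter: δ = d·√(n/2) = 0.8239 × √(10/2) = 1.8424
One-sided α = 0.1 → critical value z_{0.1} = 1.282.
Power = P(Z > 1.282 − δ) = Φ(0.561) = 0.7125.

Power ≈ 0.713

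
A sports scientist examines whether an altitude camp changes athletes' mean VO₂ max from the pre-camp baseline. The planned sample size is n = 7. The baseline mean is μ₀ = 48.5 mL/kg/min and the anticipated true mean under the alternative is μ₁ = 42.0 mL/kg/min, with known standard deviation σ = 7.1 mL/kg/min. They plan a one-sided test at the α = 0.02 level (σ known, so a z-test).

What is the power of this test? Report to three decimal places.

Power ≈ 0.644

Standardized effect: d = |μ₁ − μ₀| / σ = |42.0 − 48.5| / 7.1 = 0.9155
Noncentrality parameter: δ = d·√n = 0.9155 × √7 = 2.4222
One-sided α = 0.02 → critical value z_{0.02} = 2.054.
Power = P(Z > 2.054 − δ) = Φ(0.368) = 0.6437.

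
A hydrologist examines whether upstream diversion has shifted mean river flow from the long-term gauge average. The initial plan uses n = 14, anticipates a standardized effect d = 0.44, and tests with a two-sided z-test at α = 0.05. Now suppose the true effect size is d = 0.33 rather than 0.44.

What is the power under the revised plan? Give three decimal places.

With d = 0.33: δ = d·√n = 0.33 × √14 = 1.2347. Critical value z_{0.025} = 1.960.
Revised power = Φ(δ − 1.960) + Φ(−δ − 1.960) = Φ(-0.725) + Φ(-3.195) = 0.2342 + 0.0007 = 0.2349.

Power ≈ 0.235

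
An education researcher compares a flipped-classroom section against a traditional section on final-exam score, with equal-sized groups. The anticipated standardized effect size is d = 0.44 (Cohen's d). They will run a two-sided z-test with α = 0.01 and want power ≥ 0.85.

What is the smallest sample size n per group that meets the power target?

n = 135 per group

Set Φ(δ − 2.576) = 0.85; then δ − 2.576 = Φ⁻¹(0.85) = 1.036, giving δ = 3.612.
(Ignoring the negligible lower-tail rejection probability gives the usual closed-form inversion.)
δ = d·√(n/2) ⇒ n = 2(δ/d)² = 2 × (3.612 / 0.44)² = 134.80.
Rounding up, n = 135 per group.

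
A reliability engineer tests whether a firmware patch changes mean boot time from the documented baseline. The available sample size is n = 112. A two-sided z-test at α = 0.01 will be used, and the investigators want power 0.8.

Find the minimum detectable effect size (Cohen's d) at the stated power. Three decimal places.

Required noncentrality: δ = z_{0.005} + z_{0.20} = 2.576 + 0.842 = 3.417.
(Lower-tail contribution to power is negligible for δ > 0.)
δ = d·√n ⇒ d = δ/√n = 3.417/√112 = 0.3229.

d ≈ 0.323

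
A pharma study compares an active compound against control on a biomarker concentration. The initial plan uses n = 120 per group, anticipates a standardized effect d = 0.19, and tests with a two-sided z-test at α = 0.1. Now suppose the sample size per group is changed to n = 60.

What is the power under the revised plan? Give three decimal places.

Power ≈ 0.276

With n = 60 per group: δ = d·√(n/2) = 0.19 × √(60/2) = 1.0407. Critical value z_{0.05} = 1.645.
Revised power = Φ(δ − 1.645) + Φ(−δ − 1.645) = Φ(-0.604) + Φ(-2.686) = 0.2729 + 0.0036 = 0.2765.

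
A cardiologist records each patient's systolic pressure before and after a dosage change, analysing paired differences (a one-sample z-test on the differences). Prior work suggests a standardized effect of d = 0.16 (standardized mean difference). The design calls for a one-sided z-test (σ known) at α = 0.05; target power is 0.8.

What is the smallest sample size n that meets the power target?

n = 242

For power 0.8 need Φ(δ − z_{0.05}) = 0.8, so δ = z_{0.05} + z_{0.20} = 1.645 + 0.842 = 2.486.
δ = d·√n ⇒ n = (δ/d)² = (2.486 / 0.16)² = 241.51.
Rounding up, n = 242.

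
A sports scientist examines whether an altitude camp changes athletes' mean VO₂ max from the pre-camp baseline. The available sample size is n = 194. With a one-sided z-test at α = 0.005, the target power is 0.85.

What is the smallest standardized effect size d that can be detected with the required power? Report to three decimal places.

Need Φ(δ − 2.576) = 0.85, so δ = 2.576 + 1.036 = 3.612.
δ = d·√n ⇒ d = δ/√n = 3.612/√194 = 0.2593.

d ≈ 0.259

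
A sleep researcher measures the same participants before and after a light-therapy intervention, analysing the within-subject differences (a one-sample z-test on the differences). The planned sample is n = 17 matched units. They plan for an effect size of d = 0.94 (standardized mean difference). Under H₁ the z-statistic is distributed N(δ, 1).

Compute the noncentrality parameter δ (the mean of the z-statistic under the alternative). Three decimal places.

δ ≈ 3.876

δ = d·√n = 0.94 × √17 = 3.8757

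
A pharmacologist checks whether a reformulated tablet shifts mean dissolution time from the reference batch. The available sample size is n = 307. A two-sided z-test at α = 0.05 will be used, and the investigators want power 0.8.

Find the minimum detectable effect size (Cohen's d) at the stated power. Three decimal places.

d ≈ 0.160

Required noncentrality: δ = z_{0.025} + z_{0.20} = 1.960 + 0.842 = 2.802.
(Lower-tail contribution to power is negligible for δ > 0.)
δ = d·√n ⇒ d = δ/√n = 2.802/√307 = 0.1599.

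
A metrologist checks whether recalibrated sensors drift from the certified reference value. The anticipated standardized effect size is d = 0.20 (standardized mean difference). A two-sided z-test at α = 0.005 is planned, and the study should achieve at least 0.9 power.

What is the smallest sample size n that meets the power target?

Set Φ(δ − 2.807) = 0.9; then δ − 2.807 = Φ⁻¹(0.9) = 1.282, giving δ = 4.089.
(Ignoring the negligible lower-tail rejection probability gives the usual closed-form inversion.)
δ = d·√n ⇒ n = (δ/d)² = (4.089 / 0.20)² = 417.91.
Round up to the next whole unit.

n = 418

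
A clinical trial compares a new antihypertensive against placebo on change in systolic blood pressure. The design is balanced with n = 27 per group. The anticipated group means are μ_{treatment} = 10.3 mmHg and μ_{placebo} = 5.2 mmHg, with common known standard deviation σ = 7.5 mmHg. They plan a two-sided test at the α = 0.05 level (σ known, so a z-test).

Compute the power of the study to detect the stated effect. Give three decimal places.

Power ≈ 0.705

Standardized effect: d = |μ_{treatment} − μ_{placebo}| / σ = |10.3 − 5.2| / 7.5 = 0.6800
Noncentrality parameter: δ = d·√(n/2) = 0.6800 × √(27/2) = 2.4985
Two-sided α = 0.05 → critical value z_{0.025} = 1.960.
Power = Φ(δ − 1.960) + Φ(−δ − 1.960) = Φ(0.539) + Φ(-4.458) = 0.7049 + 0.0000 = 0.7049.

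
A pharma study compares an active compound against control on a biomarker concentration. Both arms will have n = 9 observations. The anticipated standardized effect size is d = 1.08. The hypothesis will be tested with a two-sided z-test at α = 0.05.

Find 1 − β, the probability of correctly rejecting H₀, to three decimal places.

Power ≈ 0.630

Noncentrality parameter: δ = d·√(n/2) = 1.08 × √(9/2) = 2.2910
Critical value for a two-sided test at α = 0.05: z_{α/2} = 1.960.
Power = Φ(δ − 1.960) + Φ(−δ − 1.960) = Φ(0.331) + Φ(-4.251) = 0.6297 + 0.0000 = 0.6297.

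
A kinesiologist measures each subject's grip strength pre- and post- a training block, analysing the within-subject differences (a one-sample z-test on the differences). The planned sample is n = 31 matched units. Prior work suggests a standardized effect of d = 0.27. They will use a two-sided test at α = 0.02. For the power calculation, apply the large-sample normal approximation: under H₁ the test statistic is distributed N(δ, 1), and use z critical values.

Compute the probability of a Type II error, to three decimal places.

β ≈ 0.795

Noncentrality parameter: δ = d·√n = 0.27 × √31 = 1.5033
Critical value for a two-sided test at α = 0.02: z_{α/2} = 2.326.
Power = Φ(δ − 2.326) + Φ(−δ − 2.326) = Φ(-0.823) + Φ(-3.830) = 0.2052 + 0.0001 = 0.2053.
Type II error: β = 1 − power = 1 − 0.2053 = 0.7947.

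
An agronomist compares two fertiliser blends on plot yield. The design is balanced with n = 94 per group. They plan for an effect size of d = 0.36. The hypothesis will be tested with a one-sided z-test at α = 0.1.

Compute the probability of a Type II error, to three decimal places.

β ≈ 0.118

Noncentrality parameter: δ = d·√(n/2) = 0.36 × √(94/2) = 2.4680
One-sided α = 0.1 → critical value z_{0.1} = 1.282.
Power = Φ(δ − 1.282) = Φ(1.186) = 0.8823.
Type II error: β = 1 − power = 1 − 0.8823 = 0.1177.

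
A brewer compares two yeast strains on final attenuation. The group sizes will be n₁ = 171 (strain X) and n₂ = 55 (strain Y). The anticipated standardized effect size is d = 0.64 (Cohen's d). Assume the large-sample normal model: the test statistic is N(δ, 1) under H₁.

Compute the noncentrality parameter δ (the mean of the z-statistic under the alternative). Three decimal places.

δ ≈ 4.129

The noncentrality parameter scales effect size by the design's sample-size factor: δ = d / √(1/n₁ + 1/n₂) = 0.64 / √(1/171 + 1/55) = 4.1286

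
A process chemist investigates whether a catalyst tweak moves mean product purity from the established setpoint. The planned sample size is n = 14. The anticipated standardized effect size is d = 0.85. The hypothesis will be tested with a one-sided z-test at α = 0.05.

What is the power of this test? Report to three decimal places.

Power ≈ 0.938

Noncentrality parameter: δ = d·√n = 0.85 × √14 = 3.1804
Critical value for a one-sided test at α = 0.05: z_α = 1.645.
Power = P(Z > 1.645 − δ) = Φ(1.536) = 0.9377.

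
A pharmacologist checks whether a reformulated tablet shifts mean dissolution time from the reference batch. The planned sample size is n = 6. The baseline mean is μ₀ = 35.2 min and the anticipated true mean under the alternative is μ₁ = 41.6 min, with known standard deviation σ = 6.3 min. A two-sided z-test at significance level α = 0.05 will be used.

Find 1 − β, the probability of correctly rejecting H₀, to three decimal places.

Power ≈ 0.701

Standardized effect: d = |μ₁ − μ₀| / σ = |41.6 − 35.2| / 6.3 = 1.0159
Noncentrality parameter: λ = d·√n = 1.0159 × √6 = 2.4884
Two-sided α = 0.05 → critical value z_{0.025} = 1.960.
Power = Φ(λ − 1.960) + Φ(−λ − 1.960) = Φ(0.528) + Φ(-4.448) = 0.7014 + 0.0000 = 0.7014.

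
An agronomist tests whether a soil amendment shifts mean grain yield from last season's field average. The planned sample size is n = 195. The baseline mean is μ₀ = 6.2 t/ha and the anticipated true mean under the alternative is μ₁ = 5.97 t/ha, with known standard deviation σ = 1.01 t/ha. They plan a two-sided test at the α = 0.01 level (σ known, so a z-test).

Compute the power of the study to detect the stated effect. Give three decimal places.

Power ≈ 0.727

Standardized effect: d = |μ₁ − μ₀| / σ = |5.97 − 6.2| / 1.01 = 0.2277
Noncentrality parameter: δ = d·√n = 0.2277 × √195 = 3.1800
Critical value for a two-sided test at α = 0.01: z_{α/2} = 2.576.
Power = Φ(δ − 2.576) + Φ(−δ − 2.576) = Φ(0.604) + Φ(-5.756) = 0.7271 + 0.0000 = 0.7271.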